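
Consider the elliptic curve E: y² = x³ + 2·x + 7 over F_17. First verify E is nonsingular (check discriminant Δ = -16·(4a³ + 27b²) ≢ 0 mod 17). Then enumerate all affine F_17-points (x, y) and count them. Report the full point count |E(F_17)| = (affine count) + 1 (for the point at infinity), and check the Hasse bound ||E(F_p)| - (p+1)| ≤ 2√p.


Affine points = {(2, 6), (2, 11), (8, 5), (8, 12), (11, 0), (12, 5), (12, 12), (14, 5), (14, 12), (16, 2), (16, 15)}; affine count = 11; |E(F_17)| = 12.

Discriminant check: Δ ∝ 4a³ + 27b² = 4·2³ + 27·7² = 4·8 + 27·49 ≡ 12 (mod 17). Nonzero ⇒ E is nonsingular.
For each x ∈ F_17, compute rhs = x³ + 2·x + 7 mod 17, then count y ∈ F_17 with y² ≡ rhs.
  x = 0: rhs = 7, matching y values: none (0 points).
  x = 1: rhs = 10, matching y values: none (0 points).
  x = 2: rhs = 2, matching y values: 6, 11 (2 points).
  x = 3: rhs = 6, matching y values: none (0 points).
  x = 4: rhs = 11, matching y values: none (0 points).
  x = 5: rhs = 6, matching y values: none (0 points).
  x = 6: rhs = 14, matching y values: none (0 points).
  x = 7: rhs = 7, matching y values: none (0 points).
  x = 8: rhs = 8, matching y values: 5, 12 (2 points).
  x = 9: rhs = 6, matching y values: none (0 points).
  x = 10: rhs = 7, matching y values: none (0 points).
  x = 11: rhs = 0, matching y values: 0 (1 points).
  x = 12: rhs = 8, matching y values: 5, 12 (2 points).
  x = 13: rhs = 3, matching y values: none (0 points).
  x = 14: rhs = 8, matching y values: 5, 12 (2 points).
  x = 15: rhs = 12, matching y values: none (0 points).
  x = 16: rhs = 4, matching y values: 2, 15 (2 points).
Total affine count: 11.
Full point count |E(F_17)| = 11 + 1 = 12.
Hasse bound: |12 − (17+1)| = |-6| = 6 ≤ 2√17 ≈ 8.2462 ✓.


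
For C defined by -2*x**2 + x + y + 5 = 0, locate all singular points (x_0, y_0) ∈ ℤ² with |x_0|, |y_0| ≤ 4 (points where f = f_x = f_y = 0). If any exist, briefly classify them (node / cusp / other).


No singular points in the scanned grid; C is smooth there.

Compute partial derivatives:
  f_x = 1 - 4*x.
  f_y = 1.
f_y = 1 is a nonzero constant, so f_y never vanishes: no point (x, y) can satisfy f = f_x = f_y = 0. In particular no (x, y) ∈ {−4, ..., 4}² is singular; the curve is smooth.


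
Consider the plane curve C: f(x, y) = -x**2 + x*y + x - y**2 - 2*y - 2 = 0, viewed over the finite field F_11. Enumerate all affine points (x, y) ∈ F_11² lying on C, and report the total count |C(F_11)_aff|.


Affine F_11-points: {(1, 4), (1, 6), (4, 4), (4, 9), (5, 0), (5, 3), (6, 6), (6, 9), (7, 0), (7, 5), (10, 3), (10, 5)}; count = 12.

For each of the 121 pairs (x, y) ∈ F_11², evaluate f(x, y) mod 11. Record the zeros.
  x = 0: [0↦9, 1↦6, 2↦1, 3↦5, 4↦7, 5↦7, 6↦5, 7↦1, 8↦6, 9↦9, 10↦10]  zeros at y ∈ ∅
  x = 1: [0↦9, 1↦7, 2↦3, 3↦8, 4↦0, 5↦1, 6↦0, 7↦8, 8↦3, 9↦7, 10↦9]  zeros at y ∈ {4, 6}
  x = 2: [0↦7, 1↦6, 2↦3, 3↦9, 4↦2, 5↦4, 6↦4, 7↦2, 8↦9, 9↦3, 10↦6]  zeros at y ∈ ∅
  x = 3: [0↦3, 1↦3, 2↦1, 3↦8, 4↦2, 5↦5, 6↦6, 7↦5, 8↦2, 9↦8, 10↦1]  zeros at y ∈ ∅
  x = 4: [0↦8, 1↦9, 2↦8, 3↦5, 4↦0, 5↦4, 6↦6, 7↦6, 8↦4, 9↦0, 10↦5]  zeros at y ∈ {4, 9}
  x = 5: [0↦0, 1↦2, 2↦2, 3↦0, 4↦7, 5↦1, 6↦4, 7↦5, 8↦4, 9↦1, 10↦7]  zeros at y ∈ {0, 3}
  x = 6: [0↦1, 1↦4, 2↦5, 3↦4, 4↦1, 5↦7, 6↦0, 7↦2, 8↦2, 9↦0, 10↦7]  zeros at y ∈ {6, 9}
  x = 7: [0↦0, 1↦4, 2↦6, 3↦6, 4↦4, 5↦0, 6↦5, 7↦8, 8↦9, 9↦8, 10↦5]  zeros at y ∈ {0, 5}
  x = 8: [0↦8, 1↦2, 2↦5, 3↦6, 4↦5, 5↦2, 6↦8, 7↦1, 8↦3, 9↦3, 10↦1]  zeros at y ∈ ∅
  x = 9: [0↦3, 1↦9, 2↦2, 3↦4, 4↦4, 5↦2, 6↦9, 7↦3, 8↦6, 9↦7, 10↦6]  zeros at y ∈ ∅
  x = 10: [0↦7, 1↦3, 2↦8, 3↦0, 4↦1, 5↦0, 6↦8, 7↦3, 8↦7, 9↦9, 10↦9]  zeros at y ∈ {3, 5}
Collecting zeros: affine points = {(1, 4), (1, 6), (4, 4), (4, 9), (5, 0), (5, 3), (6, 6), (6, 9), (7, 0), (7, 5), (10, 3), (10, 5)}.
Total count |C(F_11)_aff| = 12.


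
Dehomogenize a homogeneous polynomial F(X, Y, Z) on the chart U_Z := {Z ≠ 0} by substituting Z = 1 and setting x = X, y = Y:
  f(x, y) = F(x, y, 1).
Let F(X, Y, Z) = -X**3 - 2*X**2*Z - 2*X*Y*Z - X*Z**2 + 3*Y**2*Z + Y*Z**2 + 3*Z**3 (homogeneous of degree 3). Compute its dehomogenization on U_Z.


f(x, y) = -x**3 - 2*x**2 - 2*x*y - x + 3*y**2 + y + 3

On U_Z we set Z = 1. Each monomial c·X^i·Y^j·Z^k in F becomes c·x^i·y^j·1^k = c·x^i·y^j.
Substituting Z = 1: F(X, Y, 1) = -x**3 - 2*x**2 - 2*x*y - x + 3*y**2 + y + 3.
Note: deg(f) ≤ deg(F) = 3; strict inequality happens when F is divisible by Z (lost terms).


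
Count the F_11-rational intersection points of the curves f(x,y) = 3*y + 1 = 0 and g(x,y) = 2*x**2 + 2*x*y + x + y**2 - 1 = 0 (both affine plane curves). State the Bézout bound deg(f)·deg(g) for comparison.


Common zeros: ∅; count = 0; Bézout bound = 2.

deg(f) = 1, deg(g) = 2, so Bézout bound = 2.
Scan x ∈ F_11. For each x, list the y ∈ F_11 with f(x, y) ≡ 0 and those with g(x, y) ≡ 0 (mod 11); the common zeros in that column are the intersection.
  x = 0: f ≡ 0 at y ∈ {7}; g ≡ 0 at y ∈ {1, 10}; common: ∅.
  x = 1: f ≡ 0 at y ∈ {7}; g ≡ 0 at y ∈ ∅; common: ∅.
  x = 2: f ≡ 0 at y ∈ {7}; g ≡ 0 at y ∈ ∅; common: ∅.
  x = 3: f ≡ 0 at y ∈ {7}; g ≡ 0 at y ∈ {8}; common: ∅.
  x = 4: f ≡ 0 at y ∈ {7}; g ≡ 0 at y ∈ {1, 2}; common: ∅.
  x = 5: f ≡ 0 at y ∈ {7}; g ≡ 0 at y ∈ {4, 8}; common: ∅.
  x = 6: f ≡ 0 at y ∈ {7}; g ≡ 0 at y ∈ {0, 10}; common: ∅.
  x = 7: f ≡ 0 at y ∈ {7}; g ≡ 0 at y ∈ {4}; common: ∅.
  x = 8: f ≡ 0 at y ∈ {7}; g ≡ 0 at y ∈ ∅; common: ∅.
  x = 9: f ≡ 0 at y ∈ {7}; g ≡ 0 at y ∈ ∅; common: ∅.
  x = 10: f ≡ 0 at y ∈ {7}; g ≡ 0 at y ∈ {0, 2}; common: ∅.
Collecting: common zeros = ∅, so the count is 0.
Comparison with the Bézout bound: 0 ≤ 2 = deg(f)·deg(g), as expected for curves with no common component (the affine F_11-count falls short of the bound because intersections may lie at infinity, over extension fields, or carry multiplicity).


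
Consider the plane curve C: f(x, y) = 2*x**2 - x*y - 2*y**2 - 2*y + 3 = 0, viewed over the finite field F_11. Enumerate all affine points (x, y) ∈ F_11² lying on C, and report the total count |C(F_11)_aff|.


Affine F_11-points: {(1, 1), (1, 3), (2, 0), (2, 9), (5, 1), (6, 3), (6, 4), (7, 4), (7, 8), (8, 8), (8, 9), (9, 0)}; count = 12.

For each of the 121 pairs (x, y) ∈ F_11², evaluate f(x, y) mod 11. Record the zeros.
  x = 0: [0↦3, 1↦10, 2↦2, 3↦1, 4↦7, 5↦9, 6↦7, 7↦1, 8↦2, 9↦10, 10↦3]  zeros at y ∈ ∅
  x = 1: [0↦5, 1↦0, 2↦2, 3↦0, 4↦5, 5↦6, 6↦3, 7↦7, 8↦7, 9↦3, 10↦6]  zeros at y ∈ {1, 3}
  x = 2: [0↦0, 1↦5, 2↦6, 3↦3, 4↦7, 5↦7, 6↦3, 7↦6, 8↦5, 9↦0, 10↦2]  zeros at y ∈ {0, 9}
  x = 3: [0↦10, 1↦3, 2↦3, 3↦10, 4↦2, 5↦1, 6↦7, 7↦9, 8↦7, 9↦1, 10↦2]  zeros at y ∈ ∅
  x = 4: [0↦2, 1↦5, 2↦4, 3↦10, 4↦1, 5↦10, 6↦4, 7↦5, 8↦2, 9↦6, 10↦6]  zeros at y ∈ ∅
  x = 5: [0↦9, 1↦0, 2↦9, 3↦3, 4↦4, 5↦1, 6↦5, 7↦5, 8↦1, 9↦4, 10↦3]  zeros at y ∈ {1}
  x = 6: [0↦9, 1↦10, 2↦7, 3↦0, 4↦0, 5↦7, 6↦10, 7↦9, 8↦4, 9↦6, 10↦4]  zeros at y ∈ {3, 4}
  x = 7: [0↦2, 1↦2, 2↦9, 3↦1, 4↦0, 5↦6, 6↦8, 7↦6, 8↦0, 9↦1, 10↦9]  zeros at y ∈ {4, 8}
  x = 8: [0↦10, 1↦9, 2↦4, 3↦6, 4↦4, 5↦9, 6↦10, 7↦7, 8↦0, 9↦0, 10↦7]  zeros at y ∈ {8, 9}
  x = 9: [0↦0, 1↦9, 2↦3, 3↦4, 4↦1, 5↦5, 6↦5, 7↦1, 8↦4, 9↦3, 10↦9]  zeros at y ∈ {0}
  x = 10: [0↦5, 1↦2, 2↦6, 3↦6, 4↦2, 5↦5, 6↦4, 7↦10, 8↦1, 9↦10, 10↦4]  zeros at y ∈ ∅
Collecting zeros: affine points = {(1, 1), (1, 3), (2, 0), (2, 9), (5, 1), (6, 3), (6, 4), (7, 4), (7, 8), (8, 8), (8, 9), (9, 0)}.
Total count |C(F_11)_aff| = 12.


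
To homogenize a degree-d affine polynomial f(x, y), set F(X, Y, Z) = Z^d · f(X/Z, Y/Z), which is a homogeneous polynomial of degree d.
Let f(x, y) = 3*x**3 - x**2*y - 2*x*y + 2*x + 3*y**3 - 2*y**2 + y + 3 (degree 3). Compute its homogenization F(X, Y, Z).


F(X, Y, Z) = 3*X**3 - X**2*Y - 2*X*Y*Z + 2*X*Z**2 + 3*Y**3 - 2*Y**2*Z + Y*Z**2 + 3*Z**3

deg(f) = 3.
Substitute x = X/Z, y = Y/Z into f, then multiply by Z^3.
  monomial 3·x^3·y^0 ↦ 3·X^3·Y^0·Z^0.
  monomial -1·x^2·y^1 ↦ -1·X^2·Y^1·Z^0.
  monomial -2·x^1·y^1 ↦ -2·X^1·Y^1·Z^1.
  monomial 2·x^1·y^0 ↦ 2·X^1·Y^0·Z^2.
  monomial 3·x^0·y^3 ↦ 3·X^0·Y^3·Z^0.
  monomial -2·x^0·y^2 ↦ -2·X^0·Y^2·Z^1.
  monomial 1·x^0·y^1 ↦ 1·X^0·Y^1·Z^2.
  monomial 3·x^0·y^0 ↦ 3·X^0·Y^0·Z^3.
Collecting: F(X, Y, Z) = 3*X**3 - X**2*Y - 2*X*Y*Z + 2*X*Z**2 + 3*Y**3 - 2*Y**2*Z + Y*Z**2 + 3*Z**3.


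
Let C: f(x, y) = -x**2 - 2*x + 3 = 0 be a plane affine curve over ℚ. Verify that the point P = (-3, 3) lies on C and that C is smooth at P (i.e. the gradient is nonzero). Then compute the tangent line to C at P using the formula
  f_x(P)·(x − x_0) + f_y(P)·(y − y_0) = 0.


Tangent line at P: 4*x + 12 = 0.

Step 1: f(-3, 3) = 0, so P lies on C.
Step 2: partial derivatives
  f_x(x, y) = -2*x - 2, f_y(x, y) = 0.
  f_x(P) = 4, f_y(P) = 0 (gradient nonzero, so P is smooth).
Step 3: tangent line at P: 4·(x − -3) + 0·(y − 3) = 0.
Expanding: 4*x + 12 = 0.


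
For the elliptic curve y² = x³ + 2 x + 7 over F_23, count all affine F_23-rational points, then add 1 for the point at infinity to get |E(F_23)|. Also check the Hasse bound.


Affine points = {(5, 2), (5, 21), (8, 11), (8, 12), (9, 8), (9, 15), (11, 7), (11, 16), (15, 10), (15, 13), (16, 8), (16, 15), (17, 3), (17, 20), (19, 2), (19, 21), (21, 8), (21, 15), (22, 2), (22, 21)}; affine count = 20; |E(F_23)| = 21.

Discriminant check: Δ ∝ 4a³ + 27b² = 4·2³ + 27·7² = 4·8 + 27·49 ≡ 21 (mod 23). Nonzero ⇒ E is nonsingular.
For each x ∈ F_23, compute rhs = x³ + 2·x + 7 mod 23, then count y ∈ F_23 with y² ≡ rhs.
  x = 0: rhs = 7, matching y values: none (0 points).
  x = 1: rhs = 10, matching y values: none (0 points).
  x = 2: rhs = 19, matching y values: none (0 points).
  x = 3: rhs = 17, matching y values: none (0 points).
  x = 4: rhs = 10, matching y values: none (0 points).
  x = 5: rhs = 4, matching y values: 2, 21 (2 points).
  x = 6: rhs = 5, matching y values: none (0 points).
  x = 7: rhs = 19, matching y values: none (0 points).
  x = 8: rhs = 6, matching y values: 11, 12 (2 points).
  x = 9: rhs = 18, matching y values: 8, 15 (2 points).
  x = 10: rhs = 15, matching y values: none (0 points).
  x = 11: rhs = 3, matching y values: 7, 16 (2 points).
  x = 12: rhs = 11, matching y values: none (0 points).
  x = 13: rhs = 22, matching y values: none (0 points).
  x = 14: rhs = 19, matching y values: none (0 points).
  x = 15: rhs = 8, matching y values: 10, 13 (2 points).
  x = 16: rhs = 18, matching y values: 8, 15 (2 points).
  x = 17: rhs = 9, matching y values: 3, 20 (2 points).
  x = 18: rhs = 10, matching y values: none (0 points).
  x = 19: rhs = 4, matching y values: 2, 21 (2 points).
  x = 20: rhs = 20, matching y values: none (0 points).
  x = 21: rhs = 18, matching y values: 8, 15 (2 points).
  x = 22: rhs = 4, matching y values: 2, 21 (2 points).
Total affine count: 20.
Full point count |E(F_23)| = 20 + 1 = 21.
Hasse bound: |21 − (23+1)| = |-3| = 3 ≤ 2√23 ≈ 9.5917 ✓.


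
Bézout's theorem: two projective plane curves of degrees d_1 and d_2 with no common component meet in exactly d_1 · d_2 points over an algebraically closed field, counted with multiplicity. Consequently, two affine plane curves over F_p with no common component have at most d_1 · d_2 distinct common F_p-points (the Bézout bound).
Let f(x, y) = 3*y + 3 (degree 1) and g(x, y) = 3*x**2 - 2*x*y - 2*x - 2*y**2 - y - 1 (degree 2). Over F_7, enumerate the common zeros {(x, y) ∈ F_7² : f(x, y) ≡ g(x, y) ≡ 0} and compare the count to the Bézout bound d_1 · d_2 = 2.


Common zeros: ∅; count = 0; Bézout bound = 2.

deg(f) = 1, deg(g) = 2, so Bézout bound = 2.
Scan x ∈ F_7. For each x, list the y ∈ F_7 with f(x, y) ≡ 0 and those with g(x, y) ≡ 0 (mod 7); the common zeros in that column are the intersection.
  x = 0: f ≡ 0 at y ∈ {6}; g ≡ 0 at y ∈ {5}; common: ∅.
  x = 1: f ≡ 0 at y ∈ {6}; g ≡ 0 at y ∈ {0, 2}; common: ∅.
  x = 2: f ≡ 0 at y ∈ {6}; g ≡ 0 at y ∈ {0, 1}; common: ∅.
  x = 3: f ≡ 0 at y ∈ {6}; g ≡ 0 at y ∈ ∅; common: ∅.
  x = 4: f ≡ 0 at y ∈ {6}; g ≡ 0 at y ∈ {1, 5}; common: ∅.
  x = 5: f ≡ 0 at y ∈ {6}; g ≡ 0 at y ∈ ∅; common: ∅.
  x = 6: f ≡ 0 at y ∈ {6}; g ≡ 0 at y ∈ ∅; common: ∅.
Collecting: common zeros = ∅, so the count is 0.
Comparison with the Bézout bound: 0 ≤ 2 = deg(f)·deg(g), as expected for curves with no common component (the affine F_7-count falls short of the bound because intersections may lie at infinity, over extension fields, or carry multiplicity).


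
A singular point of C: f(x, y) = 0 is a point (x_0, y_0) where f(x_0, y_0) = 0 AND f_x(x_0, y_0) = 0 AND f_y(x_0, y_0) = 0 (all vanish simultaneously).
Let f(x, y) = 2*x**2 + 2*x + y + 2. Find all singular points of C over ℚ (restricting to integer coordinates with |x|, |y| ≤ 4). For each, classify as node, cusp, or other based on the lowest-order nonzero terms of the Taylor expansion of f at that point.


No singular points in the scanned grid; C is smooth there.

Compute partial derivatives:
  f_x = 4*x + 2.
  f_y = 1.
f_y = 1 is a nonzero constant, so f_y never vanishes: no point (x, y) can satisfy f = f_x = f_y = 0. In particular no (x, y) ∈ {−4, ..., 4}² is singular; the curve is smooth.


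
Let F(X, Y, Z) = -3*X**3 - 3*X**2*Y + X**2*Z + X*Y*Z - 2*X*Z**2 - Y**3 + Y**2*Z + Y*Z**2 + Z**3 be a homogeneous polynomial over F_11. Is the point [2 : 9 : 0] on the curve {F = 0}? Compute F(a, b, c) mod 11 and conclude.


F(2,9,0) ≡ 8 (mod 11); P is NOT on the curve.

Evaluate F(2, 9, 0) term-by-term (mod 11).
  -3*X**3 ↦ -3·8·1·1 = -24
  -3*X**2*Y ↦ -3·4·9·1 = -108
  X**2*Z ↦ 1·4·1·0 = 0
  X*Y*Z ↦ 1·2·9·0 = 0
  -2*X*Z**2 ↦ -2·2·1·0 = 0
  -Y**3 ↦ -1·1·729·1 = -729
  Y**2*Z ↦ 1·1·81·0 = 0
  Y*Z**2 ↦ 1·1·9·0 = 0
  Z**3 ↦ 1·1·1·0 = 0
Sum: F(2, 9, 0) = (-24) + (-108) + (0) + (0) + (0) + (-729) + (0) + (0) + (0) = -861.
Reducing mod 11: -861 ≡ 8 (mod 11).
Since F(a, b, c) ≡ 8 ≠ 0 (mod 11), P does NOT lie on the curve.


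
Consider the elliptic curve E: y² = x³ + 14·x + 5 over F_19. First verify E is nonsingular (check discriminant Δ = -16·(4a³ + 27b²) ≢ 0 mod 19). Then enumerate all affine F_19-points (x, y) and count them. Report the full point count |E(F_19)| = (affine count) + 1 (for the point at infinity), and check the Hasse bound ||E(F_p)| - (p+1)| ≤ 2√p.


Affine points = {(0, 9), (0, 10), (1, 1), (1, 18), (3, 6), (3, 13), (4, 7), (4, 12), (6, 1), (6, 18), (7, 3), (7, 16), (9, 9), (9, 10), (10, 9), (10, 10), (12, 1), (12, 18), (13, 3), (13, 16), (14, 0), (17, 8), (17, 11), (18, 3), (18, 16)}; affine count = 25; |E(F_19)| = 26.

Discriminant check: Δ ∝ 4a³ + 27b² = 4·14³ + 27·5² = 4·2744 + 27·25 ≡ 4 (mod 19). Nonzero ⇒ E is nonsingular.
For each x ∈ F_19, compute rhs = x³ + 14·x + 5 mod 19, then count y ∈ F_19 with y² ≡ rhs.
  x = 0: rhs = 5, matching y values: 9, 10 (2 points).
  x = 1: rhs = 1, matching y values: 1, 18 (2 points).
  x = 2: rhs = 3, matching y values: none (0 points).
  x = 3: rhs = 17, matching y values: 6, 13 (2 points).
  x = 4: rhs = 11, matching y values: 7, 12 (2 points).
  x = 5: rhs = 10, matching y values: none (0 points).
  x = 6: rhs = 1, matching y values: 1, 18 (2 points).
  x = 7: rhs = 9, matching y values: 3, 16 (2 points).
  x = 8: rhs = 2, matching y values: none (0 points).
  x = 9: rhs = 5, matching y values: 9, 10 (2 points).
  x = 10: rhs = 5, matching y values: 9, 10 (2 points).
  x = 11: rhs = 8, matching y values: none (0 points).
  x = 12: rhs = 1, matching y values: 1, 18 (2 points).
  x = 13: rhs = 9, matching y values: 3, 16 (2 points).
  x = 14: rhs = 0, matching y values: 0 (1 points).
  x = 15: rhs = 18, matching y values: none (0 points).
  x = 16: rhs = 12, matching y values: none (0 points).
  x = 17: rhs = 7, matching y values: 8, 11 (2 points).
  x = 18: rhs = 9, matching y values: 3, 16 (2 points).
Total affine count: 25.
Full point count |E(F_19)| = 25 + 1 = 26.
Hasse bound: |26 − (19+1)| = |6| = 6 ≤ 2√19 ≈ 8.7178 ✓.


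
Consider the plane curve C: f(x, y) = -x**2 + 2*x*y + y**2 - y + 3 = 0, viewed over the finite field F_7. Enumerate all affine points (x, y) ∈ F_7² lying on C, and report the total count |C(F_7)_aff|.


Affine F_7-points: {(1, 3), (3, 1), (5, 2), (5, 3), (6, 1), (6, 2)}; count = 6.

For each of the 49 pairs (x, y) ∈ F_7², evaluate f(x, y) mod 7. Record the zeros.
  x = 0: [0↦3, 1↦3, 2↦5, 3↦2, 4↦1, 5↦2, 6↦5]  zeros at y ∈ ∅
  x = 1: [0↦2, 1↦4, 2↦1, 3↦0, 4↦1, 5↦4, 6↦2]  zeros at y ∈ {3}
  x = 2: [0↦6, 1↦3, 2↦2, 3↦3, 4↦6, 5↦4, 6↦4]  zeros at y ∈ ∅
  x = 3: [0↦1, 1↦0, 2↦1, 3↦4, 4↦2, 5↦2, 6↦4]  zeros at y ∈ {1}
  x = 4: [0↦1, 1↦2, 2↦5, 3↦3, 4↦3, 5↦5, 6↦2]  zeros at y ∈ ∅
  x = 5: [0↦6, 1↦2, 2↦0, 3↦0, 4↦2, 5↦6, 6↦5]  zeros at y ∈ {2, 3}
  x = 6: [0↦2, 1↦0, 2↦0, 3↦2, 4↦6, 5↦5, 6↦6]  zeros at y ∈ {1, 2}
Collecting zeros: affine points = {(1, 3), (3, 1), (5, 2), (5, 3), (6, 1), (6, 2)}.
Total count |C(F_7)_aff| = 6.


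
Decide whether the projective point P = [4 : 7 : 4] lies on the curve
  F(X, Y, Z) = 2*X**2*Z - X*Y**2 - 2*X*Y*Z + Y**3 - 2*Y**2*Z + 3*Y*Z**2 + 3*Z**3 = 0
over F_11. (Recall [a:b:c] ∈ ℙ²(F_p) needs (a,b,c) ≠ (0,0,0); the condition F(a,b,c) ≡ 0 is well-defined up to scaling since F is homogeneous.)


F(4,7,4) ≡ 0 (mod 11); P is on the curve.

Evaluate F(4, 7, 4) term-by-term (mod 11).
  2*X**2*Z ↦ 2·16·1·4 = 128
  -X*Y**2 ↦ -1·4·49·1 = -196
  -2*X*Y*Z ↦ -2·4·7·4 = -224
  Y**3 ↦ 1·1·343·1 = 343
  -2*Y**2*Z ↦ -2·1·49·4 = -392
  3*Y*Z**2 ↦ 3·1·7·16 = 336
  3*Z**3 ↦ 3·1·1·64 = 192
Sum: F(4, 7, 4) = (128) + (-196) + (-224) + (343) + (-392) + (336) + (192) = 187.
Reducing mod 11: 187 ≡ 0 (mod 11).
Since F(a, b, c) ≡ 0 (mod 11), P lies on the curve.


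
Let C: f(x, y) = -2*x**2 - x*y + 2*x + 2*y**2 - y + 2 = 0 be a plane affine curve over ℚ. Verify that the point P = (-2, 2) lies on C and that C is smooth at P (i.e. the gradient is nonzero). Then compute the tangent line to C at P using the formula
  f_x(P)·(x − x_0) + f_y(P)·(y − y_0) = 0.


Tangent line at P: 8*x + 9*y - 2 = 0.

Step 1: f(-2, 2) = 0, so P lies on C.
Step 2: partial derivatives
  f_x(x, y) = -4*x - y + 2, f_y(x, y) = -x + 4*y - 1.
  f_x(P) = 8, f_y(P) = 9 (gradient nonzero, so P is smooth).
Step 3: tangent line at P: 8·(x − -2) + 9·(y − 2) = 0.
Expanding: 8*x + 9*y - 2 = 0.


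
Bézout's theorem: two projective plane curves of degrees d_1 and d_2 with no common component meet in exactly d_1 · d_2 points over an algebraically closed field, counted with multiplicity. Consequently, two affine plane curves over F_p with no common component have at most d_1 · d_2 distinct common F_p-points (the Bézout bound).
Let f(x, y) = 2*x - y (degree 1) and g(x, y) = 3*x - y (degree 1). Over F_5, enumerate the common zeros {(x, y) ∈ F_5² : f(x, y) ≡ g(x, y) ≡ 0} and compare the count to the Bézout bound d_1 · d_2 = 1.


Common zeros: {(0, 0)}; count = 1; Bézout bound = 1.

deg(f) = 1, deg(g) = 1, so Bézout bound = 1.
Scan x ∈ F_5. For each x, list the y ∈ F_5 with f(x, y) ≡ 0 and those with g(x, y) ≡ 0 (mod 5); the common zeros in that column are the intersection.
  x = 0: f ≡ 0 at y ∈ {0}; g ≡ 0 at y ∈ {0}; common: {0}.
  x = 1: f ≡ 0 at y ∈ {2}; g ≡ 0 at y ∈ {3}; common: ∅.
  x = 2: f ≡ 0 at y ∈ {4}; g ≡ 0 at y ∈ {1}; common: ∅.
  x = 3: f ≡ 0 at y ∈ {1}; g ≡ 0 at y ∈ {4}; common: ∅.
  x = 4: f ≡ 0 at y ∈ {3}; g ≡ 0 at y ∈ {2}; common: ∅.
Collecting: common zeros = {(0, 0)}, so the count is 1.
Comparison with the Bézout bound: 1 ≤ 1 = deg(f)·deg(g), as expected for curves with no common component (the bound is attained).


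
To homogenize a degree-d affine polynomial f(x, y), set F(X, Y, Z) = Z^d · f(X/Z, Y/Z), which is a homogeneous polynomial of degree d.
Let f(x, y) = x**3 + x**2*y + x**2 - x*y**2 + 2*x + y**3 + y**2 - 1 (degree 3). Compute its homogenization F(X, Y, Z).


F(X, Y, Z) = X**3 + X**2*Y + X**2*Z - X*Y**2 + 2*X*Z**2 + Y**3 + Y**2*Z - Z**3

deg(f) = 3.
Substitute x = X/Z, y = Y/Z into f, then multiply by Z^3.
  monomial 1·x^3·y^0 ↦ 1·X^3·Y^0·Z^0.
  monomial 1·x^2·y^1 ↦ 1·X^2·Y^1·Z^0.
  monomial 1·x^2·y^0 ↦ 1·X^2·Y^0·Z^1.
  monomial -1·x^1·y^2 ↦ -1·X^1·Y^2·Z^0.
  monomial 2·x^1·y^0 ↦ 2·X^1·Y^0·Z^2.
  monomial 1·x^0·y^3 ↦ 1·X^0·Y^3·Z^0.
  monomial 1·x^0·y^2 ↦ 1·X^0·Y^2·Z^1.
  monomial -1·x^0·y^0 ↦ -1·X^0·Y^0·Z^3.
Collecting: F(X, Y, Z) = X**3 + X**2*Y + X**2*Z - X*Y**2 + 2*X*Z**2 + Y**3 + Y**2*Z - Z**3.


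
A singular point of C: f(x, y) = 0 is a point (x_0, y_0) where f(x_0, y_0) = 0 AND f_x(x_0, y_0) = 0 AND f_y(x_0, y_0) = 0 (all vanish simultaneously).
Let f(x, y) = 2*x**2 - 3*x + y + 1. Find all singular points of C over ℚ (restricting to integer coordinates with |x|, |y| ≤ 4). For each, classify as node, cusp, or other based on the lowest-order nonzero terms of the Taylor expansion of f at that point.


No singular points in the scanned grid; C is smooth there.

Compute partial derivatives:
  f_x = 4*x - 3.
  f_y = 1.
f_y = 1 is a nonzero constant, so f_y never vanishes: no point (x, y) can satisfy f = f_x = f_y = 0. In particular no (x, y) ∈ {−4, ..., 4}² is singular; the curve is smooth.


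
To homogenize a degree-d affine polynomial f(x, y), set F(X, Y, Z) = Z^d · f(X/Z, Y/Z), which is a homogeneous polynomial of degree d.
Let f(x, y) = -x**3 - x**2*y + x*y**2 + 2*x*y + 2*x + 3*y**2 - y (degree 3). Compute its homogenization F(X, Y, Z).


F(X, Y, Z) = -X**3 - X**2*Y + X*Y**2 + 2*X*Y*Z + 2*X*Z**2 + 3*Y**2*Z - Y*Z**2

deg(f) = 3.
Substitute x = X/Z, y = Y/Z into f, then multiply by Z^3.
  monomial -1·x^3·y^0 ↦ -1·X^3·Y^0·Z^0.
  monomial -1·x^2·y^1 ↦ -1·X^2·Y^1·Z^0.
  monomial 1·x^1·y^2 ↦ 1·X^1·Y^2·Z^0.
  monomial 2·x^1·y^1 ↦ 2·X^1·Y^1·Z^1.
  monomial 2·x^1·y^0 ↦ 2·X^1·Y^0·Z^2.
  monomial 3·x^0·y^2 ↦ 3·X^0·Y^2·Z^1.
  monomial -1·x^0·y^1 ↦ -1·X^0·Y^1·Z^2.
Collecting: F(X, Y, Z) = -X**3 - X**2*Y + X*Y**2 + 2*X*Y*Z + 2*X*Z**2 + 3*Y**2*Z - Y*Z**2.


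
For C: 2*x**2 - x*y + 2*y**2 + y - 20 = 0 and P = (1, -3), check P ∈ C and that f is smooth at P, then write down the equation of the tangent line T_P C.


Tangent line at P: 7*x - 12*y - 43 = 0.

Step 1: f(1, -3) = 0, so P lies on C.
Step 2: partial derivatives
  f_x(x, y) = 4*x - y, f_y(x, y) = -x + 4*y + 1.
  f_x(P) = 7, f_y(P) = -12 (gradient nonzero, so P is smooth).
Step 3: tangent line at P: 7·(x − 1) + -12·(y − -3) = 0.
Expanding: 7*x - 12*y - 43 = 0.


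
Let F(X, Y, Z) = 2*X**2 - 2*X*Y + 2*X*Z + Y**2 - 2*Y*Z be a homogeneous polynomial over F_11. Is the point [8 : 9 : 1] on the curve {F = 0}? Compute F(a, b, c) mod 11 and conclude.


F(8,9,1) ≡ 8 (mod 11); P is NOT on the curve.

Evaluate F(8, 9, 1) term-by-term (mod 11).
  2*X**2 ↦ 2·64·1·1 = 128
  -2*X*Y ↦ -2·8·9·1 = -144
  2*X*Z ↦ 2·8·1·1 = 16
  Y**2 ↦ 1·1·81·1 = 81
  -2*Y*Z ↦ -2·1·9·1 = -18
Sum: F(8, 9, 1) = (128) + (-144) + (16) + (81) + (-18) = 63.
Reducing mod 11: 63 ≡ 8 (mod 11).
Since F(a, b, c) ≡ 8 ≠ 0 (mod 11), P does NOT lie on the curve.


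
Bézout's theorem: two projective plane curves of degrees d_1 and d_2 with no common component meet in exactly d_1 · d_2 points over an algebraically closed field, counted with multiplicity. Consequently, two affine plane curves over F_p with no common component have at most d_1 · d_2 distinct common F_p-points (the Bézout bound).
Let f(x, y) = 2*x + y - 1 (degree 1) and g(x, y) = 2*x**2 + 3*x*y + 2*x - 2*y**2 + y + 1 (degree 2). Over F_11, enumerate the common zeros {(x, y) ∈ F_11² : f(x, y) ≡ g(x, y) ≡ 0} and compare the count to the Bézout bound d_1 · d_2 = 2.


Common zeros: {(0, 1)}; count = 1; Bézout bound = 2.

deg(f) = 1, deg(g) = 2, so Bézout bound = 2.
Scan x ∈ F_11. For each x, list the y ∈ F_11 with f(x, y) ≡ 0 and those with g(x, y) ≡ 0 (mod 11); the common zeros in that column are the intersection.
  x = 0: f ≡ 0 at y ∈ {1}; g ≡ 0 at y ∈ {1, 5}; common: {1}.
  x = 1: f ≡ 0 at y ∈ {10}; g ≡ 0 at y ∈ {4, 9}; common: ∅.
  x = 2: f ≡ 0 at y ∈ {8}; g ≡ 0 at y ∈ ∅; common: ∅.
  x = 3: f ≡ 0 at y ∈ {6}; g ≡ 0 at y ∈ {1, 4}; common: ∅.
  x = 4: f ≡ 0 at y ∈ {4}; g ≡ 0 at y ∈ ∅; common: ∅.
  x = 5: f ≡ 0 at y ∈ {2}; g ≡ 0 at y ∈ ∅; common: ∅.
  x = 6: f ≡ 0 at y ∈ {0}; g ≡ 0 at y ∈ ∅; common: ∅.
  x = 7: f ≡ 0 at y ∈ {9}; g ≡ 0 at y ∈ ∅; common: ∅.
  x = 8: f ≡ 0 at y ∈ {7}; g ≡ 0 at y ∈ {2, 5}; common: ∅.
  x = 9: f ≡ 0 at y ∈ {5}; g ≡ 0 at y ∈ ∅; common: ∅.
  x = 10: f ≡ 0 at y ∈ {3}; g ≡ 0 at y ∈ {2, 8}; common: ∅.
Collecting: common zeros = {(0, 1)}, so the count is 1.
Comparison with the Bézout bound: 1 ≤ 2 = deg(f)·deg(g), as expected for curves with no common component (the affine F_11-count falls short of the bound because intersections may lie at infinity, over extension fields, or carry multiplicity).


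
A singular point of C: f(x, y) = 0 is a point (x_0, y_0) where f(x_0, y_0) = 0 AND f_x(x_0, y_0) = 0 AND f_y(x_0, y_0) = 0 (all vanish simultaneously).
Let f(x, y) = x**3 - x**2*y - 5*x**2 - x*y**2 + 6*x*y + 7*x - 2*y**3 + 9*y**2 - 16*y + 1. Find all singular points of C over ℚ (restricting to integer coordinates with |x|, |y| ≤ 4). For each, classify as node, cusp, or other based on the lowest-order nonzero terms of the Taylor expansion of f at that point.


Singular points: {(2, 1)}; classification: cusp.

Compute partial derivatives:
  f_x = 3*x**2 - 2*x*y - 10*x - y**2 + 6*y + 7.
  f_y = -x**2 - 2*x*y + 6*x - 6*y**2 + 18*y - 16.
Scan x_0 ∈ {−4, ..., 4}. For each x_0, f_y(x_0, y) is a polynomial in y; find its integer roots y ∈ {−4, ..., 4}, then test f_x and f at those candidates.
  x = -4: f_y(-4, y) = -6*y**2 + 26*y - 56; no integer root y with |y| ≤ 4.
  x = -3: f_y(-3, y) = -6*y**2 + 24*y - 43; no integer root y with |y| ≤ 4.
  x = -2: f_y(-2, y) = -6*y**2 + 22*y - 32; no integer root y with |y| ≤ 4.
  x = -1: f_y(-1, y) = -6*y**2 + 20*y - 23; no integer root y with |y| ≤ 4.
  x = 0: f_y(0, y) = -6*y**2 + 18*y - 16; no integer root y with |y| ≤ 4.
  x = 1: f_y(1, y) = -6*y**2 + 16*y - 11; no integer root y with |y| ≤ 4.
  x = 2: f_y(2, y) = -6*y**2 + 14*y - 8; vanishes at y ∈ {1}. (2, 1): f_x = 0, f = 0 — SINGULAR.
  x = 3: f_y(3, y) = -6*y**2 + 12*y - 7; no integer root y with |y| ≤ 4.
  x = 4: f_y(4, y) = -6*y**2 + 10*y - 8; no integer root y with |y| ≤ 4.
Only singular point on the grid: (2, 1).
Classify: substitute x = 2 + u, y = 1 + v and expand: f = u**3 - u**2*v - u*v**2 - 2*v**3 + v**2.
No constant or linear terms (consistent with a singular point). Quadratic part: v**2. Cubic part: u**3 - u**2*v - u*v**2 - 2*v**3.
The quadratic part v**2 is a perfect square, so there is a single (double) tangent line v = 0, i.e. y = 1. Restricting the cubic part to that line (v = 0) leaves u**3 ≠ 0, so f is not divisible by v and the branch is v² ≈ -u**3 to lowest order — this is a cusp.
Classification: cusp.


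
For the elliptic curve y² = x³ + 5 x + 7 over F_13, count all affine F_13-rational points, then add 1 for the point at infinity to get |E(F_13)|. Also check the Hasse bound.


Affine points = {(1, 0), (2, 5), (2, 8), (3, 6), (3, 7), (4, 0), (5, 1), (5, 12), (8, 0), (9, 1), (9, 12), (10, 2), (10, 11), (12, 1), (12, 12)}; affine count = 15; |E(F_13)| = 16.

Discriminant check: Δ ∝ 4a³ + 27b² = 4·5³ + 27·7² = 4·125 + 27·49 ≡ 3 (mod 13). Nonzero ⇒ E is nonsingular.
For each x ∈ F_13, compute rhs = x³ + 5·x + 7 mod 13, then count y ∈ F_13 with y² ≡ rhs.
  x = 0: rhs = 7, matching y values: none (0 points).
  x = 1: rhs = 0, matching y values: 0 (1 points).
  x = 2: rhs = 12, matching y values: 5, 8 (2 points).
  x = 3: rhs = 10, matching y values: 6, 7 (2 points).
  x = 4: rhs = 0, matching y values: 0 (1 points).
  x = 5: rhs = 1, matching y values: 1, 12 (2 points).
  x = 6: rhs = 6, matching y values: none (0 points).
  x = 7: rhs = 8, matching y values: none (0 points).
  x = 8: rhs = 0, matching y values: 0 (1 points).
  x = 9: rhs = 1, matching y values: 1, 12 (2 points).
  x = 10: rhs = 4, matching y values: 2, 11 (2 points).
  x = 11: rhs = 2, matching y values: none (0 points).
  x = 12: rhs = 1, matching y values: 1, 12 (2 points).
Total affine count: 15.
Full point count |E(F_13)| = 15 + 1 = 16.
Hasse bound: |16 − (13+1)| = |2| = 2 ≤ 2√13 ≈ 7.2111 ✓.


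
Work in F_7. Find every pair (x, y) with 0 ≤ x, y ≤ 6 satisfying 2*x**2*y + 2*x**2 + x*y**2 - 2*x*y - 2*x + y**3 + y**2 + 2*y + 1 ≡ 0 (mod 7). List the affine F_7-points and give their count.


Affine F_7-points: {(0, 5), (1, 2), (1, 4), (1, 6), (2, 3), (3, 5), (4, 2), (4, 3), (4, 4)}; count = 9.

For each of the 49 pairs (x, y) ∈ F_7², evaluate f(x, y) mod 7. Record the zeros.
  x = 0: [0↦1, 1↦5, 2↦3, 3↦1, 4↦5, 5↦0, 6↦6]  zeros at y ∈ {5}
  x = 1: [0↦1, 1↦6, 2↦0, 3↦3, 4↦0, 5↦4, 6↦0]  zeros at y ∈ {2, 4, 6}
  x = 2: [0↦5, 1↦1, 2↦2, 3↦0, 4↦1, 5↦4, 6↦1]  zeros at y ∈ {3}
  x = 3: [0↦6, 1↦4, 2↦2, 3↦6, 4↦1, 5↦0, 6↦2]  zeros at y ∈ {5}
  x = 4: [0↦4, 1↦1, 2↦0, 3↦0, 4↦0, 5↦6, 6↦3]  zeros at y ∈ {2, 3, 4}
  x = 5: [0↦6, 1↦6, 2↦3, 3↦3, 4↦5, 5↦1, 6↦4]  zeros at y ∈ ∅
  x = 6: [0↦5, 1↦5, 2↦4, 3↦1, 4↦2, 5↦6, 6↦5]  zeros at y ∈ ∅
Collecting zeros: affine points = {(0, 5), (1, 2), (1, 4), (1, 6), (2, 3), (3, 5), (4, 2), (4, 3), (4, 4)}.
Total count |C(F_7)_aff| = 9.


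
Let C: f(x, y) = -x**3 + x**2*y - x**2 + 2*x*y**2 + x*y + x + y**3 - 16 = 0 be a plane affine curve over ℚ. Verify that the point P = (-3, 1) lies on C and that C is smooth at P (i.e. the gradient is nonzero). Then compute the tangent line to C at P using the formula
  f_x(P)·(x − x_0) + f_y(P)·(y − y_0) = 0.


Tangent line at P: -23*x - 3*y - 66 = 0.

Step 1: f(-3, 1) = 0, so P lies on C.
Step 2: partial derivatives
  f_x(x, y) = -3*x**2 + 2*x*y - 2*x + 2*y**2 + y + 1, f_y(x, y) = x**2 + 4*x*y + x + 3*y**2.
  f_x(P) = -23, f_y(P) = -3 (gradient nonzero, so P is smooth).
Step 3: tangent line at P: -23·(x − -3) + -3·(y − 1) = 0.
Expanding: -23*x - 3*y - 66 = 0.


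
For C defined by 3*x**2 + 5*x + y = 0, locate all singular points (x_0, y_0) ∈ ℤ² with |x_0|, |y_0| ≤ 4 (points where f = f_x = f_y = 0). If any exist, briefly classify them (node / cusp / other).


No singular points in the scanned grid; C is smooth there.

Compute partial derivatives:
  f_x = 6*x + 5.
  f_y = 1.
f_y = 1 is a nonzero constant, so f_y never vanishes: no point (x, y) can satisfy f = f_x = f_y = 0. In particular no (x, y) ∈ {−4, ..., 4}² is singular; the curve is smooth.


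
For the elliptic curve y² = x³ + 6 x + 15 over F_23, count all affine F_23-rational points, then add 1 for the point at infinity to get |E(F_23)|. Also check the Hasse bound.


Affine points = {(2, 9), (2, 14), (5, 3), (5, 20), (7, 3), (7, 20), (8, 0), (9, 4), (9, 19), (11, 3), (11, 20), (13, 6), (13, 17), (17, 4), (17, 19), (20, 4), (20, 19), (21, 8), (21, 15), (22, 10), (22, 13)}; affine count = 21; |E(F_23)| = 22.

Discriminant check: Δ ∝ 4a³ + 27b² = 4·6³ + 27·15² = 4·216 + 27·225 ≡ 16 (mod 23). Nonzero ⇒ E is nonsingular.
For each x ∈ F_23, compute rhs = x³ + 6·x + 15 mod 23, then count y ∈ F_23 with y² ≡ rhs.
  x = 0: rhs = 15, matching y values: none (0 points).
  x = 1: rhs = 22, matching y values: none (0 points).
  x = 2: rhs = 12, matching y values: 9, 14 (2 points).
  x = 3: rhs = 14, matching y values: none (0 points).
  x = 4: rhs = 11, matching y values: none (0 points).
  x = 5: rhs = 9, matching y values: 3, 20 (2 points).
  x = 6: rhs = 14, matching y values: none (0 points).
  x = 7: rhs = 9, matching y values: 3, 20 (2 points).
  x = 8: rhs = 0, matching y values: 0 (1 points).
  x = 9: rhs = 16, matching y values: 4, 19 (2 points).
  x = 10: rhs = 17, matching y values: none (0 points).
  x = 11: rhs = 9, matching y values: 3, 20 (2 points).
  x = 12: rhs = 21, matching y values: none (0 points).
  x = 13: rhs = 13, matching y values: 6, 17 (2 points).
  x = 14: rhs = 14, matching y values: none (0 points).
  x = 15: rhs = 7, matching y values: none (0 points).
  x = 16: rhs = 21, matching y values: none (0 points).
  x = 17: rhs = 16, matching y values: 4, 19 (2 points).
  x = 18: rhs = 21, matching y values: none (0 points).
  x = 19: rhs = 19, matching y values: none (0 points).
  x = 20: rhs = 16, matching y values: 4, 19 (2 points).
  x = 21: rhs = 18, matching y values: 8, 15 (2 points).
  x = 22: rhs = 8, matching y values: 10, 13 (2 points).
Total affine count: 21.
Full point count |E(F_23)| = 21 + 1 = 22.
Hasse bound: |22 − (23+1)| = |-2| = 2 ≤ 2√23 ≈ 9.5917 ✓.


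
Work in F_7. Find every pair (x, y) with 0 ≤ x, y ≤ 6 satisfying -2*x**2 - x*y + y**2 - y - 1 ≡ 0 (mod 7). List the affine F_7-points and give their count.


Affine F_7-points: {(1, 3), (1, 6), (3, 5), (3, 6), (5, 1), (5, 5)}; count = 6.

For each of the 49 pairs (x, y) ∈ F_7², evaluate f(x, y) mod 7. Record the zeros.
  x = 0: [0↦6, 1↦6, 2↦1, 3↦5, 4↦4, 5↦5, 6↦1]  zeros at y ∈ ∅
  x = 1: [0↦4, 1↦3, 2↦4, 3↦0, 4↦5, 5↦5, 6↦0]  zeros at y ∈ {3, 6}
  x = 2: [0↦5, 1↦3, 2↦3, 3↦5, 4↦2, 5↦1, 6↦2]  zeros at y ∈ ∅
  x = 3: [0↦2, 1↦6, 2↦5, 3↦6, 4↦2, 5↦0, 6↦0]  zeros at y ∈ {5, 6}
  x = 4: [0↦2, 1↦5, 2↦3, 3↦3, 4↦5, 5↦2, 6↦1]  zeros at y ∈ ∅
  x = 5: [0↦5, 1↦0, 2↦4, 3↦3, 4↦4, 5↦0, 6↦5]  zeros at y ∈ {1, 5}
  x = 6: [0↦4, 1↦5, 2↦1, 3↦6, 4↦6, 5↦1, 6↦5]  zeros at y ∈ ∅
Collecting zeros: affine points = {(1, 3), (1, 6), (3, 5), (3, 6), (5, 1), (5, 5)}.
Total count |C(F_7)_aff| = 6.


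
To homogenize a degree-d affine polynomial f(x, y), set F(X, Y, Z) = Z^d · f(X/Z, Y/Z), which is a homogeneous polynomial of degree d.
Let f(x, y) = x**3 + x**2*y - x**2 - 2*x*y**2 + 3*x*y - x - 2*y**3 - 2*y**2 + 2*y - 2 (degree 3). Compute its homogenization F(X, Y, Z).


F(X, Y, Z) = X**3 + X**2*Y - X**2*Z - 2*X*Y**2 + 3*X*Y*Z - X*Z**2 - 2*Y**3 - 2*Y**2*Z + 2*Y*Z**2 - 2*Z**3

deg(f) = 3.
Substitute x = X/Z, y = Y/Z into f, then multiply by Z^3.
  monomial 1·x^3·y^0 ↦ 1·X^3·Y^0·Z^0.
  monomial 1·x^2·y^1 ↦ 1·X^2·Y^1·Z^0.
  monomial -1·x^2·y^0 ↦ -1·X^2·Y^0·Z^1.
  monomial -2·x^1·y^2 ↦ -2·X^1·Y^2·Z^0.
  monomial 3·x^1·y^1 ↦ 3·X^1·Y^1·Z^1.
  monomial -1·x^1·y^0 ↦ -1·X^1·Y^0·Z^2.
  monomial -2·x^0·y^3 ↦ -2·X^0·Y^3·Z^0.
  monomial -2·x^0·y^2 ↦ -2·X^0·Y^2·Z^1.
  monomial 2·x^0·y^1 ↦ 2·X^0·Y^1·Z^2.
  monomial -2·x^0·y^0 ↦ -2·X^0·Y^0·Z^3.
Collecting: F(X, Y, Z) = X**3 + X**2*Y - X**2*Z - 2*X*Y**2 + 3*X*Y*Z - X*Z**2 - 2*Y**3 - 2*Y**2*Z + 2*Y*Z**2 - 2*Z**3.


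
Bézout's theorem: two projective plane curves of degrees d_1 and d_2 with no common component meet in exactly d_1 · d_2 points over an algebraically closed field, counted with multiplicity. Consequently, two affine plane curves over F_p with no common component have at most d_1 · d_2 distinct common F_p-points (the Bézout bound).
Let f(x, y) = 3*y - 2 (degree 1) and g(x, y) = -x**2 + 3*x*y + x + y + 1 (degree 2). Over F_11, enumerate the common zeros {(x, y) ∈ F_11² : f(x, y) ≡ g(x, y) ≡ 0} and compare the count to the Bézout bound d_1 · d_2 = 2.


Common zeros: {(1, 8), (2, 8)}; count = 2; Bézout bound = 2.

deg(f) = 1, deg(g) = 2, so Bézout bound = 2.
Scan x ∈ F_11. For each x, list the y ∈ F_11 with f(x, y) ≡ 0 and those with g(x, y) ≡ 0 (mod 11); the common zeros in that column are the intersection.
  x = 0: f ≡ 0 at y ∈ {8}; g ≡ 0 at y ∈ {10}; common: ∅.
  x = 1: f ≡ 0 at y ∈ {8}; g ≡ 0 at y ∈ {8}; common: {8}.
  x = 2: f ≡ 0 at y ∈ {8}; g ≡ 0 at y ∈ {8}; common: {8}.
  x = 3: f ≡ 0 at y ∈ {8}; g ≡ 0 at y ∈ {6}; common: ∅.
  x = 4: f ≡ 0 at y ∈ {8}; g ≡ 0 at y ∈ {0}; common: ∅.
  x = 5: f ≡ 0 at y ∈ {8}; g ≡ 0 at y ∈ {6}; common: ∅.
  x = 6: f ≡ 0 at y ∈ {8}; g ≡ 0 at y ∈ {5}; common: ∅.
  x = 7: f ≡ 0 at y ∈ {8}; g ≡ 0 at y ∈ ∅; common: ∅.
  x = 8: f ≡ 0 at y ∈ {8}; g ≡ 0 at y ∈ {0}; common: ∅.
  x = 9: f ≡ 0 at y ∈ {8}; g ≡ 0 at y ∈ {10}; common: ∅.
  x = 10: f ≡ 0 at y ∈ {8}; g ≡ 0 at y ∈ {5}; common: ∅.
Collecting: common zeros = {(1, 8), (2, 8)}, so the count is 2.
Comparison with the Bézout bound: 2 ≤ 2 = deg(f)·deg(g), as expected for curves with no common component (the bound is attained).


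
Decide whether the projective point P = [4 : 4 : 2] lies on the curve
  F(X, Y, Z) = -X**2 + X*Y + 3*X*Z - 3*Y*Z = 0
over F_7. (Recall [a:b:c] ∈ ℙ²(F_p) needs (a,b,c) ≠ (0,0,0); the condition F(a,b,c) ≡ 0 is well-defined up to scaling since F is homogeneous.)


F(4,4,2) ≡ 0 (mod 7); P is on the curve.

Evaluate F(4, 4, 2) term-by-term (mod 7).
  -X**2 ↦ -1·16·1·1 = -16
  X*Y ↦ 1·4·4·1 = 16
  3*X*Z ↦ 3·4·1·2 = 24
  -3*Y*Z ↦ -3·1·4·2 = -24
Sum: F(4, 4, 2) = (-16) + (16) + (24) + (-24) = 0.
Reducing mod 7: 0 ≡ 0 (mod 7).
Since F(a, b, c) ≡ 0 (mod 7), P lies on the curve.


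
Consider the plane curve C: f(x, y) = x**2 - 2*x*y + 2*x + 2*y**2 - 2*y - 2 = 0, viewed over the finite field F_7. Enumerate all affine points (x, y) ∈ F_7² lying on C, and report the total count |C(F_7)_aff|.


Affine F_7-points: {(1, 3), (1, 6), (2, 4), (2, 6), (3, 1), (3, 3), (4, 1), (4, 4)}; count = 8.

For each of the 49 pairs (x, y) ∈ F_7², evaluate f(x, y) mod 7. Record the zeros.
  x = 0: [0↦5, 1↦5, 2↦2, 3↦3, 4↦1, 5↦3, 6↦2]  zeros at y ∈ ∅
  x = 1: [0↦1, 1↦6, 2↦1, 3↦0, 4↦3, 5↦3, 6↦0]  zeros at y ∈ {3, 6}
  x = 2: [0↦6, 1↦2, 2↦2, 3↦6, 4↦0, 5↦5, 6↦0]  zeros at y ∈ {4, 6}
  x = 3: [0↦6, 1↦0, 2↦5, 3↦0, 4↦6, 5↦2, 6↦2]  zeros at y ∈ {1, 3}
  x = 4: [0↦1, 1↦0, 2↦3, 3↦3, 4↦0, 5↦1, 6↦6]  zeros at y ∈ {1, 4}
  x = 5: [0↦5, 1↦2, 2↦3, 3↦1, 4↦3, 5↦2, 6↦5]  zeros at y ∈ ∅
  x = 6: [0↦4, 1↦6, 2↦5, 3↦1, 4↦1, 5↦5, 6↦6]  zeros at y ∈ ∅
Collecting zeros: affine points = {(1, 3), (1, 6), (2, 4), (2, 6), (3, 1), (3, 3), (4, 1), (4, 4)}.
Total count |C(F_7)_aff| = 8.


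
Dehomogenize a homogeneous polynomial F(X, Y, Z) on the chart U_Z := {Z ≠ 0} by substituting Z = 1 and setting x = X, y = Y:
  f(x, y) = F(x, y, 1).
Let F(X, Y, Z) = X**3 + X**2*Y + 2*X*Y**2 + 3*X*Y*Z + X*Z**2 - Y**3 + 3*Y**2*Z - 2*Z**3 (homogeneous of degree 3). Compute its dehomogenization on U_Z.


f(x, y) = x**3 + x**2*y + 2*x*y**2 + 3*x*y + x - y**3 + 3*y**2 - 2

On U_Z we set Z = 1. Each monomial c·X^i·Y^j·Z^k in F becomes c·x^i·y^j·1^k = c·x^i·y^j.
Substituting Z = 1: F(X, Y, 1) = x**3 + x**2*y + 2*x*y**2 + 3*x*y + x - y**3 + 3*y**2 - 2.
Note: deg(f) ≤ deg(F) = 3; strict inequality happens when F is divisible by Z (lost terms).


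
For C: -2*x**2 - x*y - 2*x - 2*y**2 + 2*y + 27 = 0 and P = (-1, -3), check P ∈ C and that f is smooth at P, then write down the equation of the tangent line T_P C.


Tangent line at P: 5*x + 15*y + 50 = 0.

Step 1: f(-1, -3) = 0, so P lies on C.
Step 2: partial derivatives
  f_x(x, y) = -4*x - y - 2, f_y(x, y) = -x - 4*y + 2.
  f_x(P) = 5, f_y(P) = 15 (gradient nonzero, so P is smooth).
Step 3: tangent line at P: 5·(x − -1) + 15·(y − -3) = 0.
Expanding: 5*x + 15*y + 50 = 0.
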